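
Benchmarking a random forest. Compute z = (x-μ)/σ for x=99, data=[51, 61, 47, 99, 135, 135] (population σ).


μ = 88, σ = 37.2335
z = (99 - 88)/37.2335 = 0.2954

0.2954


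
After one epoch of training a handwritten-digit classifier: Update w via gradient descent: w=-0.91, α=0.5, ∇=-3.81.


w_new = w - α·∇
= -0.91 - 0.5·-3.81
= -0.91 + 1.905
= 0.995

0.995


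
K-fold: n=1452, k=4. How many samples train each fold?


Fold size = 1452/4 = 363
Training per fold = 1452 - 363 = 1089

1089


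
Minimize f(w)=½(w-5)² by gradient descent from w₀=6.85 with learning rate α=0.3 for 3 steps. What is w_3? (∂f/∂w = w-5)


step 1: grad = 6.85-5 = 1.85; w = 6.85 - 0.3·(1.85) = 6.295
step 2: grad = 6.295-5 = 1.295; w = 6.295 - 0.3·(1.295) = 5.9065
step 3: grad = 5.9065-5 = 0.9065; w = 5.9065 - 0.3·(0.9065) = 5.63455

5.63455


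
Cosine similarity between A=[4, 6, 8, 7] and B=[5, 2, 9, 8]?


A·B = 4·5 + 6·2 + 8·9 + 7·8 = 160
‖A‖ = √165 = 12.8452, ‖B‖ = √174 = 13.1909
cos = 160/(√165·√174) = 160/√28710 = 0.9443

0.9443


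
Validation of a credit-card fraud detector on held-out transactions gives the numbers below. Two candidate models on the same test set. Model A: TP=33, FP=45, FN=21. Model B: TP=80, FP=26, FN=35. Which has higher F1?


Model A: P=33/78=0.4231, R=33/54=0.6111, F1=2PR/(P+R)=2TP/(2TP+FP+FN)=66/132=0.5
Model B: P=80/106=0.7547, R=80/115=0.6957, F1=2PR/(P+R)=2TP/(2TP+FP+FN)=160/221=0.724
0.5 < 0.724 → Model B

Model B


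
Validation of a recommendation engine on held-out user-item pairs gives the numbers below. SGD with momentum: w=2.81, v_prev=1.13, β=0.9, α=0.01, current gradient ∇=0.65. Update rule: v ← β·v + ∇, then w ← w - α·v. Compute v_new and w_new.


v_new = 0.9·1.13 + 0.65 = 1.017 + 0.65 = 1.667
w_new = 2.81 - 0.01·1.667 = 2.81 - 0.01667 = 2.79333

v_new=1.667, w_new=2.79333


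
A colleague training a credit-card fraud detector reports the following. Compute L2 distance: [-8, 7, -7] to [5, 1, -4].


d = √((-8-5)² + (7-1)² + (-7+ 4)²)
  = √(169 + 36 + 9)
  = √214 = 14.6287

14.6287


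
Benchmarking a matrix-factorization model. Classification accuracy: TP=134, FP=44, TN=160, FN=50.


Accuracy = (TP+TN)/(TP+TN+FP+FN)
= (134+160)/(388)
= 294/388 = 75.77%

75.77%


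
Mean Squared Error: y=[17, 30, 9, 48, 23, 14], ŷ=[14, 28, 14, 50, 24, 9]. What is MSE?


Squared errors: (17-14)²=9, (30-28)²=4, (9-14)²=25, (48-50)²=4, (23-24)²=1, (14-9)²=25
Sum = 68
MSE = 68/6 = 34/3

34/3


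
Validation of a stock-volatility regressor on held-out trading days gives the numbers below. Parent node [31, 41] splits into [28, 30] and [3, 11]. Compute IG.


Parent = [31, 41], H_parent = 0.986
H_left = 0.9991 (n=58), H_right = 0.7496 (n=14)
H_children = (58/72)·0.9991 + (14/72)·0.7496 = 0.9506
IG = 0.986 - 0.9506 = 0.0354

0.0354


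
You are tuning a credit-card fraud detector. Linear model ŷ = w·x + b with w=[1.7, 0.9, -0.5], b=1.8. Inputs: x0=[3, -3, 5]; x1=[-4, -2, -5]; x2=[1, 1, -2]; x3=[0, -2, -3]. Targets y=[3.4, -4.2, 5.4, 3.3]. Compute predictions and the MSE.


ŷ0 = (1.7)·(3) + (0.9)·(-3) + (-0.5)·(5) + 1.8 = 1.7
ŷ1 = (1.7)·(-4) + (0.9)·(-2) + (-0.5)·(-5) + 1.8 = -4.3
ŷ2 = (1.7)·(1) + (0.9)·(1) + (-0.5)·(-2) + 1.8 = 5.4
ŷ3 = (1.7)·(0) + (0.9)·(-2) + (-0.5)·(-3) + 1.8 = 1.5
errors² = [2.89, 0.01, 0.0, 3.24]
MSE = 6.1400/4 = 1.535

1.535


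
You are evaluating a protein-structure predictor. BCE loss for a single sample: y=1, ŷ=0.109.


BCE = -[y·ln(p) + (1-y)·ln(1-p)]
= -1·ln(0.109) - 0
= -ln(0.109) = 2.2164

2.2164


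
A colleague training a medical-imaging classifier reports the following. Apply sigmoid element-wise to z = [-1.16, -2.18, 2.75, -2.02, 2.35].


σ(-1.16) = 1/(1+e^1.16) = 0.2387
σ(-2.18) = 1/(1+e^2.18) = 0.1016
σ(2.75) = 1/(1+e^-2.75) = 0.9399
σ(-2.02) = 1/(1+e^2.02) = 0.1171
σ(2.35) = 1/(1+e^-2.35) = 0.9129
result = [0.2387, 0.1016, 0.9399, 0.1171, 0.9129]

[0.2387, 0.1016, 0.9399, 0.1171, 0.9129]


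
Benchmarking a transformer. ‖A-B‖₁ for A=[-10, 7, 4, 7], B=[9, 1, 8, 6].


d = |-10-9| + |7-1| + |4-8| + |7-6|
  = 19 + 6 + 4 + 1
  = 30

30


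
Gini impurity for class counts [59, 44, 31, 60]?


Probabilities: [59/194, 44/194, 31/194, 60/194] ≈ [0.3041, 0.2268, 0.1598, 0.3093]
Σpᵢ² = (3481 + 1936 + 961 + 3600)/194² = 9978/37636
Gini = 1 - Σpᵢ² = 1 - 9978/37636 = 0.7349

0.7349


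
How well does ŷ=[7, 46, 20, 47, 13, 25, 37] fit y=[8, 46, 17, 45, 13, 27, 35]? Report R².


ȳ = 27.2857
SS_res = Σ(y-ŷ)² = 22
SS_tot = Σ(y-ȳ)² = 1405.43
R² = 1 - SS_res/SS_tot = 1 - 0.0157 = 0.9843

0.9843


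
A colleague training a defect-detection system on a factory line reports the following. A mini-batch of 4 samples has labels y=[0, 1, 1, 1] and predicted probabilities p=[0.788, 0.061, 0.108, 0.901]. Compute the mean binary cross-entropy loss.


L[0] = -ln(1-0.788) = -ln(0.212) = 1.5512
L[1] = -ln(0.061) = 2.7969
L[2] = -ln(0.108) = 2.2256
L[3] = -ln(0.901) = 0.1043
mean = (1.5512 + 2.7969 + 2.2256 + 0.1043)/4 = 1.6695

1.6695


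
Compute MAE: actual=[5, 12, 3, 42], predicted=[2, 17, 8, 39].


Absolute errors: |5-2|=3, |12-17|=5, |3-8|=5, |42-39|=3
Sum = 16
MAE = 16/4 = 4

4


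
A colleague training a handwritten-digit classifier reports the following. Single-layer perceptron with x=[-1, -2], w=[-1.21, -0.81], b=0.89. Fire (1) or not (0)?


z = (-1)·(-1.21) + (-2)·(-0.81) + 0.89
  = 3.72
step(z) = 1 (z≥0)

1


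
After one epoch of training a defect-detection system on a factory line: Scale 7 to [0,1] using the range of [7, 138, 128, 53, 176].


min=7, max=176
(7-7)/(176-7) = 0/169 = 0.0

0.0


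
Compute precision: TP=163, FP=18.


Precision = TP/(TP+FP)
= 163/(163+18)
= 163/181 = 90.06%

90.06%


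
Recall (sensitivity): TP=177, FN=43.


Recall = TP/(TP+FN)
= 177/(177+43)
= 177/220 = 80.45%

80.45%


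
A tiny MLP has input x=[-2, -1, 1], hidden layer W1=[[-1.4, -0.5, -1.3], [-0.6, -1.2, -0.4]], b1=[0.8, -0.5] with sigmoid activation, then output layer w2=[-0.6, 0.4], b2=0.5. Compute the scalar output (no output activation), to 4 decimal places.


z1[0] = (-1.4)·(-2) + (-0.5)·(-1) + (-1.3)·(1) + 0.8 = 2.8
z1[1] = (-0.6)·(-2) + (-1.2)·(-1) + (-0.4)·(1) - 0.5 = 1.5
h = sigmoid(z1) = [0.9427, 0.8176]
output = (-0.6)·(0.9427) + (0.4)·(0.8176) + 0.5 = 0.2614

0.2614


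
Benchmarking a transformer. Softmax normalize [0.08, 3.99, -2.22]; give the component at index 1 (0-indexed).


Exponentials: e^0.08=1.0833, e^3.99=54.0549, e^-2.22=0.1086
Sum = 55.2468
Softmax = [0.0196, 0.9784, 0.002]
p[1] = 54.0549/55.2468 = 0.9784

0.9784


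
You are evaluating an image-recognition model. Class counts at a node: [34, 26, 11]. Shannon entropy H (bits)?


Probabilities: [34/71, 26/71, 11/71] ≈ [0.4789, 0.3662, 0.1549]
H = -((34/71)·log₂(34/71) + (26/71)·log₂(26/71) + (11/71)·log₂(11/71))
  = 1.4562 bits

1.4562 bits


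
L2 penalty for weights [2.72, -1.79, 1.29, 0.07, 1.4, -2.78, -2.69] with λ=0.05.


‖w‖₂² = (2.72)² + (-1.79)² + (1.29)² + (0.07)² + (1.4)² + (-2.78)² + (-2.69)²
     = 7.3984 + 3.2041 + 1.6641 + 0.0049 + 1.96 + 7.7284 + 7.2361
     = 29.196
λ·‖w‖₂² = 0.05·29.196 = 1.4598

1.4598


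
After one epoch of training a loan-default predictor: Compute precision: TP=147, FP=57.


Precision = TP/(TP+FP)
= 147/(147+57)
= 147/204 = 72.06%

72.06%


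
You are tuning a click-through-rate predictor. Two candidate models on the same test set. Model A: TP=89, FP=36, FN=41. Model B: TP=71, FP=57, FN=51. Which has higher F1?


Model A: P=89/125=0.712, R=89/130=0.6846, F1=2PR/(P+R)=2TP/(2TP+FP+FN)=178/255=0.698
Model B: P=71/128=0.5547, R=71/122=0.582, F1=2PR/(P+R)=2TP/(2TP+FP+FN)=142/250=0.568
0.698 > 0.568 → Model A

Model A


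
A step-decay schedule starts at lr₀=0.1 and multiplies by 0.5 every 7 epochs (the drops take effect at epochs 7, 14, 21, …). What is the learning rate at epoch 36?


n_drops = ⌊36/7⌋ = 5
lr = 0.1·0.5^5 = 0.1·0.03125 = 0.003125

0.003125


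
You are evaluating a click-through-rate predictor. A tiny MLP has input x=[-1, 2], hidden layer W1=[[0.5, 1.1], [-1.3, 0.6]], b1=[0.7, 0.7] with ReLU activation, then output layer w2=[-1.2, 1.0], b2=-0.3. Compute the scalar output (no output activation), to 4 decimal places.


z1[0] = (0.5)·(-1) + (1.1)·(2) + 0.7 = 2.4
z1[1] = (-1.3)·(-1) + (0.6)·(2) + 0.7 = 3.2
h = ReLU(z1) = [2.4, 3.2]
output = (-1.2)·(2.4) + (1.0)·(3.2) - 0.3 = 0.02

0.02


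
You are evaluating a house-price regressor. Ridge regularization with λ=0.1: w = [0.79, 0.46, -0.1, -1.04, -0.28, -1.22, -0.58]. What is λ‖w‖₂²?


‖w‖₂² = (0.79)² + (0.46)² + (-0.1)² + (-1.04)² + (-0.28)² + (-1.22)² + (-0.58)²
     = 0.6241 + 0.2116 + 0.01 + 1.0816 + 0.0784 + 1.4884 + 0.3364
     = 3.8305
λ·‖w‖₂² = 0.1·3.8305 = 0.38305

0.38305


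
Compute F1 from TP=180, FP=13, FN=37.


Precision = 180/193 = 0.9326
Recall = 180/217 = 0.8295
F1 = 2·P·R/(P+R) = 2·TP/(2·TP+FP+FN) = 360/(360+13+37) = 360/410 = 0.878

0.878


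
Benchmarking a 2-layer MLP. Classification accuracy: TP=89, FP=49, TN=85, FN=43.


Accuracy = (TP+TN)/(TP+TN+FP+FN)
= (89+85)/(266)
= 174/266 = 65.41%

65.41%


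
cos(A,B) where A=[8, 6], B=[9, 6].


A·B = 8·9 + 6·6 = 108
‖A‖ = √100 = 10, ‖B‖ = √117 = 10.8167
cos = 108/(√100·√117) = 108/√11700 = 0.9985

0.9985


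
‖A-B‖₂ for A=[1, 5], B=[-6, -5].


d = √((1+ 6)² + (5+ 5)²)
  = √(49 + 100)
  = √149 = 12.2066

12.2066


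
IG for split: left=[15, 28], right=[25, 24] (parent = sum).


Parent = [40, 52], H_parent = 0.9877
H_left = 0.933 (n=43), H_right = 0.9997 (n=49)
H_children = (43/92)·0.933 + (49/92)·0.9997 = 0.9685
IG = 0.9877 - 0.9685 = 0.0192

0.0192


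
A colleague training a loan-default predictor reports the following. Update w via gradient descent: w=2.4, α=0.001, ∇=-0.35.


w_new = w - α·∇
= 2.4 - 0.001·-0.35
= 2.4 + 0.00035
= 2.40035

2.40035


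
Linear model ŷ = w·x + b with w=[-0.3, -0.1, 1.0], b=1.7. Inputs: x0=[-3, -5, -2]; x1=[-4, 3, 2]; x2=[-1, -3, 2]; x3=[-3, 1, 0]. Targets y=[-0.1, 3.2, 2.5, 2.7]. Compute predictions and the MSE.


ŷ0 = (-0.3)·(-3) + (-0.1)·(-5) + (1.0)·(-2) + 1.7 = 1.1
ŷ1 = (-0.3)·(-4) + (-0.1)·(3) + (1.0)·(2) + 1.7 = 4.6
ŷ2 = (-0.3)·(-1) + (-0.1)·(-3) + (1.0)·(2) + 1.7 = 4.3
ŷ3 = (-0.3)·(-3) + (-0.1)·(1) + (1.0)·(0) + 1.7 = 2.5
errors² = [1.44, 1.96, 3.24, 0.04]
MSE = 6.6800/4 = 1.67

1.67


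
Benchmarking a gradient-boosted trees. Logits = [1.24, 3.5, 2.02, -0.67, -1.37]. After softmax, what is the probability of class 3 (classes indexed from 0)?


Exponentials: e^1.24=3.4556, e^3.5=33.1155, e^2.02=7.5383, e^-0.67=0.5117, e^-1.37=0.2541
Sum = 44.8752
Softmax = [0.077, 0.7379, 0.168, 0.0114, 0.0057]
p[3] = 0.5117/44.8752 = 0.0114

0.0114


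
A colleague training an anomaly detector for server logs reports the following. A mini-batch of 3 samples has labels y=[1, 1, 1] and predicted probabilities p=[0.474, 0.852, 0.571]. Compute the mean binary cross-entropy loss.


L[0] = -ln(0.474) = 0.7465
L[1] = -ln(0.852) = 0.1602
L[2] = -ln(0.571) = 0.5604
mean = (0.7465 + 0.1602 + 0.5604)/3 = 0.489

0.489


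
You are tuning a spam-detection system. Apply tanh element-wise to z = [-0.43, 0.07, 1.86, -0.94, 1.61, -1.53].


tanh(-0.43) = -0.4053
tanh(0.07) = 0.0699
tanh(1.86) = 0.9527
tanh(-0.94) = -0.7352
tanh(1.61) = 0.9232
tanh(-1.53) = -0.9104
result = [-0.4053, 0.0699, 0.9527, -0.7352, 0.9232, -0.9104]

[-0.4053, 0.0699, 0.9527, -0.7352, 0.9232, -0.9104]


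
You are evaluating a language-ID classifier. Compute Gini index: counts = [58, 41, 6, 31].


Probabilities: [58/136, 41/136, 6/136, 31/136] ≈ [0.4265, 0.3015, 0.0441, 0.2279]
Σpᵢ² = (3364 + 1681 + 36 + 961)/136² = 6042/18496
Gini = 1 - Σpᵢ² = 1 - 6042/18496 = 0.6733

0.6733


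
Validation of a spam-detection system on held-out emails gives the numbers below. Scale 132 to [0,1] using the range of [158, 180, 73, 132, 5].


min=5, max=180
(132-5)/(180-5) = 127/175 = 0.7257

0.7257


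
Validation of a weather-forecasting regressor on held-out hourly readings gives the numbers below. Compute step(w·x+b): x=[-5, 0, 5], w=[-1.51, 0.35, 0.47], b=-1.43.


z = (-5)·(-1.51) + (0)·(0.35) + (5)·(0.47) - 1.43
  = 8.47
step(z) = 1 (z≥0)

1


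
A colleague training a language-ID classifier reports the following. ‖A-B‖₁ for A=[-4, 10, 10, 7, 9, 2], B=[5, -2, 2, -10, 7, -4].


d = |-4-5| + |10+ 2| + |10-2| + |7+ 10| + |9-7| + |2+ 4|
  = 9 + 12 + 8 + 17 + 2 + 6
  = 54

54


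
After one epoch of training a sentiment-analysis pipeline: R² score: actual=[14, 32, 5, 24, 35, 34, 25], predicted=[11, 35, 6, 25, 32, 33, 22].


ȳ = 24.1429
SS_res = Σ(y-ŷ)² = 39
SS_tot = Σ(y-ȳ)² = 746.86
R² = 1 - SS_res/SS_tot = 1 - 0.0522 = 0.9478

0.9478


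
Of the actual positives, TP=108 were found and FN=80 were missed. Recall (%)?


Recall = TP/(TP+FN)
= 108/(108+80)
= 108/188 = 57.45%

57.45%


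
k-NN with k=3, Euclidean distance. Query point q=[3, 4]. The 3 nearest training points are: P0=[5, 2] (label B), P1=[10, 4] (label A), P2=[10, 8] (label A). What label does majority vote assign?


d(q,P0) = 2.8284  (label B)
d(q,P1) = 7.0  (label A)
d(q,P2) = 8.0623  (label A)
Votes: A=2, B=1
Majority → A

A


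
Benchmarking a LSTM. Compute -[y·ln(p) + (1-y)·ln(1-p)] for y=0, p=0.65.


BCE = -[y·ln(p) + (1-y)·ln(1-p)]
= -0 - 1·ln(1-0.65)
= -ln(0.35) = 1.0498

1.0498


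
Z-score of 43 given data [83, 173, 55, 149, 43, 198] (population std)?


μ = 116.8333, σ = 59.4374
z = (43 - 116.8333)/59.4374 = -1.2422

-1.2422


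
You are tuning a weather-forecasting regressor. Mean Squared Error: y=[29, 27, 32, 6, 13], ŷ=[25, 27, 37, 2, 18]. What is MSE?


Squared errors: (29-25)²=16, (27-27)²=0, (32-37)²=25, (6-2)²=16, (13-18)²=25
Sum = 82
MSE = 82/5 = 82/5

82/5


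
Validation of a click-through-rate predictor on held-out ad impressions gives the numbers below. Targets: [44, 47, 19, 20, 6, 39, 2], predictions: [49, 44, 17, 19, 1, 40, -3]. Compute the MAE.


Absolute errors: |44-49|=5, |47-44|=3, |19-17|=2, |20-19|=1, |6-1|=5, |39-40|=1, |2+ 3|=5
Sum = 22
MAE = 22/7 = 22/7

22/7


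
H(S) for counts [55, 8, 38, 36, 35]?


Probabilities: [55/172, 8/172, 38/172, 36/172, 35/172] ≈ [0.3198, 0.0465, 0.2209, 0.2093, 0.2035]
H = -((55/172)·log₂(55/172) + (8/172)·log₂(8/172) + (38/172)·log₂(38/172) + (36/172)·log₂(36/172) + (35/172)·log₂(35/172))
  = 2.1528 bits

2.1528 bits


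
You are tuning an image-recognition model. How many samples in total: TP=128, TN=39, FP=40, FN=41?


Total = TP + TN + FP + FN
= 128 + 39 + 40 + 41
= 248
(Predicted positive: 168, predicted negative: 80)

248


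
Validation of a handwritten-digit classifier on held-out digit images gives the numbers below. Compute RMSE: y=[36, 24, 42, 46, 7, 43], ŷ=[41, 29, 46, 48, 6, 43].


MSE = 71/6 = 11.8333
RMSE = √(71/6) = 3.44

3.44


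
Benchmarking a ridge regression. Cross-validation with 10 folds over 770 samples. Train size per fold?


Fold size = 770/10 = 77
Training per fold = 770 - 77 = 693

693


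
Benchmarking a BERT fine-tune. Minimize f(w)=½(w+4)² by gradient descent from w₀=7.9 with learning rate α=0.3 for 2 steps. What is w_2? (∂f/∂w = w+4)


step 1: grad = 7.9+4 = 11.9; w = 7.9 - 0.3·(11.9) = 4.33
step 2: grad = 4.33+4 = 8.33; w = 4.33 - 0.3·(8.33) = 1.831

1.831


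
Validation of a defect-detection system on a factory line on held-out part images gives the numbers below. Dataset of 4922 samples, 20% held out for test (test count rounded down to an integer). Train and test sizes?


Test = ⌊4922·20/100⌋ = 984
Train = 4922 - 984 = 3938

Train: 3938, Test: 984


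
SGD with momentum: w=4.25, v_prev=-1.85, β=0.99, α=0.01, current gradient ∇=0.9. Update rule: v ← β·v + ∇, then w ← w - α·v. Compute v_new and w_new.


v_new = 0.99·-1.85 + 0.9 = -1.8315 + 0.9 = -0.9315
w_new = 4.25 - 0.01·-0.9315 = 4.25 + 0.009315 = 4.259315

v_new=-0.9315, w_new=4.259315


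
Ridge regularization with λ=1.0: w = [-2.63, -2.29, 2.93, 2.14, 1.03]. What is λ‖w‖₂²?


‖w‖₂² = (-2.63)² + (-2.29)² + (2.93)² + (2.14)² + (1.03)²
     = 6.9169 + 5.2441 + 8.5849 + 4.5796 + 1.0609
     = 26.3864
λ·‖w‖₂² = 1.0·26.3864 = 26.3864

26.3864


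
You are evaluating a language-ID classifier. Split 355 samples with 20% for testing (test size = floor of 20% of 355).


Test = ⌊355·20/100⌋ = 71
Train = 355 - 71 = 284

Train: 284, Test: 71


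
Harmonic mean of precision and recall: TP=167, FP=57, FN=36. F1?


Precision = 167/224 = 0.7455
Recall = 167/203 = 0.8227
F1 = 2·P·R/(P+R) = 2·TP/(2·TP+FP+FN) = 334/(334+57+36) = 334/427 = 0.7822

0.7822


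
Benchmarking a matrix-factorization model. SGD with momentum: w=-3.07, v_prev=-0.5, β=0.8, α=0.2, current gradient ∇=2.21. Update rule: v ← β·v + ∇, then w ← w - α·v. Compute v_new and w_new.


v_new = 0.8·-0.5 + 2.21 = -0.4 + 2.21 = 1.81
w_new = -3.07 - 0.2·1.81 = -3.07 - 0.362 = -3.432

v_new=1.81, w_new=-3.432


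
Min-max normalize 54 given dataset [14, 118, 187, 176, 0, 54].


min=0, max=187
(54-0)/(187-0) = 54/187 = 0.2888

0.2888


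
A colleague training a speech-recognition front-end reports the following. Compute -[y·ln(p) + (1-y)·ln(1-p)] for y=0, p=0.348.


BCE = -[y·ln(p) + (1-y)·ln(1-p)]
= -0 - 1·ln(1-0.348)
= -ln(0.652) = 0.4277

0.4277


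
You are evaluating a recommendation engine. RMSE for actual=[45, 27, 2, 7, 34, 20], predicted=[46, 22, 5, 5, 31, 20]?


MSE = 48/6 = 8
RMSE = √(48/6) = 2.8284

2.8284


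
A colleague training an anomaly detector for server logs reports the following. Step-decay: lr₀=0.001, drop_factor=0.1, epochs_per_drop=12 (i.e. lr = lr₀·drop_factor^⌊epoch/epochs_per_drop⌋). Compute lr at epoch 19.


n_drops = ⌊19/12⌋ = 1
lr = 0.001·0.1^1 = 0.001·0.1 = 0.0001

0.0001


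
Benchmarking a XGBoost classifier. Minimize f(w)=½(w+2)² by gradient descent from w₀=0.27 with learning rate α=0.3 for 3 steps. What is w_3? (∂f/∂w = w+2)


step 1: grad = 0.27+2 = 2.27; w = 0.27 - 0.3·(2.27) = -0.411
step 2: grad = -0.411+2 = 1.589; w = -0.411 - 0.3·(1.589) = -0.8877
step 3: grad = -0.8877+2 = 1.1123; w = -0.8877 - 0.3·(1.1123) = -1.22139

-1.22139


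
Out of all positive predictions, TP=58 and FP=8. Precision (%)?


Precision = TP/(TP+FP)
= 58/(58+8)
= 58/66 = 87.88%

87.88%


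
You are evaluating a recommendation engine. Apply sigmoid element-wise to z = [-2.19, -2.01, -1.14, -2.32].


σ(-2.19) = 1/(1+e^2.19) = 0.1007
σ(-2.01) = 1/(1+e^2.01) = 0.1182
σ(-1.14) = 1/(1+e^1.14) = 0.2423
σ(-2.32) = 1/(1+e^2.32) = 0.0895
result = [0.1007, 0.1182, 0.2423, 0.0895]

[0.1007, 0.1182, 0.2423, 0.0895]


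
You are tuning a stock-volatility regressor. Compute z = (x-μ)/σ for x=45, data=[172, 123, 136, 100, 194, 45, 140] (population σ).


μ = 130, σ = 44.9921
z = (45 - 130)/44.9921 = -1.8892

-1.8892


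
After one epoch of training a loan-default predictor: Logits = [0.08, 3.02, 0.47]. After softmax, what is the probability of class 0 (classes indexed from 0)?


Exponentials: e^0.08=1.0833, e^3.02=20.4913, e^0.47=1.6
Sum = 23.1746
Softmax = [0.0467, 0.8842, 0.069]
p[0] = 1.0833/23.1746 = 0.0467

0.0467


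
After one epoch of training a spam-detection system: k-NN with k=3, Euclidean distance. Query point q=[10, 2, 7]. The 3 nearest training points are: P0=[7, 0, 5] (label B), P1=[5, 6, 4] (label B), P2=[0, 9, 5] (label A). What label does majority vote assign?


d(q,P0) = 4.1231  (label B)
d(q,P1) = 7.0711  (label B)
d(q,P2) = 12.3693  (label A)
Votes: A=1, B=2
Majority → B

B


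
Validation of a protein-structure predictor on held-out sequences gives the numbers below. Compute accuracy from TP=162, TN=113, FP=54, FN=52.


Accuracy = (TP+TN)/(TP+TN+FP+FN)
= (162+113)/(381)
= 275/381 = 72.18%

72.18%


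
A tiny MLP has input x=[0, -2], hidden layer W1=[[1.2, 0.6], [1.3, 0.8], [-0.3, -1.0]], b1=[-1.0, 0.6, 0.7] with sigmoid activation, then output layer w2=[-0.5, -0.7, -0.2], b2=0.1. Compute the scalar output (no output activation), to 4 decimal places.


z1[0] = (1.2)·(0) + (0.6)·(-2) - 1.0 = -2.2
z1[1] = (1.3)·(0) + (0.8)·(-2) + 0.6 = -1.0
z1[2] = (-0.3)·(0) + (-1.0)·(-2) + 0.7 = 2.7
h = sigmoid(z1) = [0.0998, 0.2689, 0.937]
output = (-0.5)·(0.0998) + (-0.7)·(0.2689) + (-0.2)·(0.937) + 0.1 = -0.3255

-0.3255


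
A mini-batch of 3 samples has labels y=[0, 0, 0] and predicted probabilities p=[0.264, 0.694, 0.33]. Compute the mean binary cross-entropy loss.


L[0] = -ln(1-0.264) = -ln(0.736) = 0.3065
L[1] = -ln(1-0.694) = -ln(0.306) = 1.1842
L[2] = -ln(1-0.33) = -ln(0.67) = 0.4005
mean = (0.3065 + 1.1842 + 0.4005)/3 = 0.6304

0.6304


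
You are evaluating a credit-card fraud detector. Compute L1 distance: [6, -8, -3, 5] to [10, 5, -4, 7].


d = |6-10| + |-8-5| + |-3+ 4| + |5-7|
  = 4 + 13 + 1 + 2
  = 20

20


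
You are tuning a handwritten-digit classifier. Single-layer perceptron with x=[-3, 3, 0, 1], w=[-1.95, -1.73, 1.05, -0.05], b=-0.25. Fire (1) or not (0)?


z = (-3)·(-1.95) + (3)·(-1.73) + (0)·(1.05) + (1)·(-0.05) - 0.25
  = 0.36
step(z) = 1 (z≥0)

1


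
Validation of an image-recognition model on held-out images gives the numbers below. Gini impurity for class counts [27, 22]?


Probabilities: [27/49, 22/49] ≈ [0.551, 0.449]
Σpᵢ² = (729 + 484)/49² = 1213/2401
Gini = 1 - Σpᵢ² = 1 - 1213/2401 = 0.4948

0.4948


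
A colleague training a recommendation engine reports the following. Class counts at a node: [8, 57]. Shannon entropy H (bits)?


Probabilities: [8/65, 57/65] ≈ [0.1231, 0.8769]
H = -((8/65)·log₂(8/65) + (57/65)·log₂(57/65))
  = 0.5381 bits

0.5381 bits


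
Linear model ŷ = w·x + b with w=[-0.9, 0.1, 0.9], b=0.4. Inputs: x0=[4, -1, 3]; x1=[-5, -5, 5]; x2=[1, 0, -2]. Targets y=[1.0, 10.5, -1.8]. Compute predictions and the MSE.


ŷ0 = (-0.9)·(4) + (0.1)·(-1) + (0.9)·(3) + 0.4 = -0.6
ŷ1 = (-0.9)·(-5) + (0.1)·(-5) + (0.9)·(5) + 0.4 = 8.9
ŷ2 = (-0.9)·(1) + (0.1)·(0) + (0.9)·(-2) + 0.4 = -2.3
errors² = [2.56, 2.56, 0.25]
MSE = 5.3700/3 = 1.79

1.79


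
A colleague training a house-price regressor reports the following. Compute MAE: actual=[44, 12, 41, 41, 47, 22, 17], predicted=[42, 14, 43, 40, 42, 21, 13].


Absolute errors: |44-42|=2, |12-14|=2, |41-43|=2, |41-40|=1, |47-42|=5, |22-21|=1, |17-13|=4
Sum = 17
MAE = 17/7 = 17/7

17/7


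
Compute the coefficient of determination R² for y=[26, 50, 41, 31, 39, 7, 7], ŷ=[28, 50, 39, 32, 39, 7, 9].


ȳ = 28.7143
SS_res = Σ(y-ŷ)² = 13
SS_tot = Σ(y-ȳ)² = 1665.43
R² = 1 - SS_res/SS_tot = 1 - 0.0078 = 0.9922

0.9922


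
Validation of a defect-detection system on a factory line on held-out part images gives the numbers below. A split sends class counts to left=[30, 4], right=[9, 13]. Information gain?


Parent = [39, 17], H_parent = 0.8856
H_left = 0.5226 (n=34), H_right = 0.976 (n=22)
H_children = (34/56)·0.5226 + (22/56)·0.976 = 0.7007
IG = 0.8856 - 0.7007 = 0.1849

0.1849


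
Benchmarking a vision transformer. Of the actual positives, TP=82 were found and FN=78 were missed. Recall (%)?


Recall = TP/(TP+FN)
= 82/(82+78)
= 82/160 = 51.25%

51.25%


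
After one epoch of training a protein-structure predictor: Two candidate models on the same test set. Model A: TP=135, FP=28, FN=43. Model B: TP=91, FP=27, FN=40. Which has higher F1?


Model A: P=135/163=0.8282, R=135/178=0.7584, F1=2PR/(P+R)=2TP/(2TP+FP+FN)=270/341=0.7918
Model B: P=91/118=0.7712, R=91/131=0.6947, F1=2PR/(P+R)=2TP/(2TP+FP+FN)=182/249=0.7309
0.7918 > 0.7309 → Model A

Model A


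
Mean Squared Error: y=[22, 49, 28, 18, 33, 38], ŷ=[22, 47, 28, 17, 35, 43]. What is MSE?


Squared errors: (22-22)²=0, (49-47)²=4, (28-28)²=0, (18-17)²=1, (33-35)²=4, (38-43)²=25
Sum = 34
MSE = 34/6 = 17/3

17/3


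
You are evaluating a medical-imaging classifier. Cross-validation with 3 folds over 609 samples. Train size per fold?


Fold size = 609/3 = 203
Training per fold = 609 - 203 = 406

406


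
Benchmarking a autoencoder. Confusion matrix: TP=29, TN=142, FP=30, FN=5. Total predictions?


Total = TP + TN + FP + FN
= 29 + 142 + 30 + 5
= 206
(Predicted positive: 59, predicted negative: 147)

206


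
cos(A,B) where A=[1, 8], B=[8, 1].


A·B = 1·8 + 8·1 = 16
‖A‖ = √65 = 8.0623, ‖B‖ = √65 = 8.0623
cos = 16/(√65·√65) = 16/√4225 = 0.2462

0.2462


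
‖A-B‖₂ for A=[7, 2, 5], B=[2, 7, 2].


d = √((7-2)² + (2-7)² + (5-2)²)
  = √(25 + 25 + 9)
  = √59 = 7.6811

7.6811


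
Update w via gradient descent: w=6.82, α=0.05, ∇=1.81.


w_new = w - α·∇
= 6.82 - 0.05·1.81
= 6.82 - 0.0905
= 6.7295

6.7295


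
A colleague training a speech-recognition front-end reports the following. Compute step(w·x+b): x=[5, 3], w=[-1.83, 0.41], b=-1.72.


z = (5)·(-1.83) + (3)·(0.41) - 1.72
  = -9.64
step(z) = 0 (z<0)

0


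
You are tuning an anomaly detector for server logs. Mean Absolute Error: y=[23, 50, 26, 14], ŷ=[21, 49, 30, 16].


Absolute errors: |23-21|=2, |50-49|=1, |26-30|=4, |14-16|=2
Sum = 9
MAE = 9/4 = 9/4

9/4


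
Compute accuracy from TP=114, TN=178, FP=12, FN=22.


Accuracy = (TP+TN)/(TP+TN+FP+FN)
= (114+178)/(326)
= 292/326 = 89.57%

89.57%


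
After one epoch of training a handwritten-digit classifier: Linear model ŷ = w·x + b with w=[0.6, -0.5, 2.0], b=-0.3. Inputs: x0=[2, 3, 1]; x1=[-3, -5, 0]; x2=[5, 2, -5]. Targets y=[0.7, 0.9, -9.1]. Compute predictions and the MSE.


ŷ0 = (0.6)·(2) + (-0.5)·(3) + (2.0)·(1) - 0.3 = 1.4
ŷ1 = (0.6)·(-3) + (-0.5)·(-5) + (2.0)·(0) - 0.3 = 0.4
ŷ2 = (0.6)·(5) + (-0.5)·(2) + (2.0)·(-5) - 0.3 = -8.3
errors² = [0.49, 0.25, 0.64]
MSE = 1.3800/3 = 0.46

0.46


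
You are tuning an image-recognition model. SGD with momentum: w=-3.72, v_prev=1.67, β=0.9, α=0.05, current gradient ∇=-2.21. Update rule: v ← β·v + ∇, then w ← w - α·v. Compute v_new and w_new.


v_new = 0.9·1.67 - 2.21 = 1.503 - 2.21 = -0.707
w_new = -3.72 - 0.05·-0.707 = -3.72 + 0.03535 = -3.68465

v_new=-0.707, w_new=-3.68465


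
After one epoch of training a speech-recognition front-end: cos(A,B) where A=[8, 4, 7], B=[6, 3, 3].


A·B = 8·6 + 4·3 + 7·3 = 81
‖A‖ = √129 = 11.3578, ‖B‖ = √54 = 7.3485
cos = 81/(√129·√54) = 81/√6966 = 0.9705

0.9705


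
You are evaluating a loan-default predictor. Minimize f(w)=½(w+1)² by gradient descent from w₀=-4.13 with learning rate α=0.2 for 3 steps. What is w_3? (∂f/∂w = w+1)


step 1: grad = -4.13+1 = -3.13; w = -4.13 - 0.2·(-3.13) = -3.504
step 2: grad = -3.504+1 = -2.504; w = -3.504 - 0.2·(-2.504) = -3.0032
step 3: grad = -3.0032+1 = -2.0032; w = -3.0032 - 0.2·(-2.0032) = -2.60256

-2.60256


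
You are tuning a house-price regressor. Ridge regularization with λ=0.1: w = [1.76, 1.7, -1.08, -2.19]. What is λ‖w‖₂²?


‖w‖₂² = (1.76)² + (1.7)² + (-1.08)² + (-2.19)²
     = 3.0976 + 2.89 + 1.1664 + 4.7961
     = 11.9501
λ·‖w‖₂² = 0.1·11.9501 = 1.19501

1.19501


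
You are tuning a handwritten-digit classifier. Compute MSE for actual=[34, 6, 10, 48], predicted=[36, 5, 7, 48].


Squared errors: (34-36)²=4, (6-5)²=1, (10-7)²=9, (48-48)²=0
Sum = 14
MSE = 14/4 = 7/2

7/2


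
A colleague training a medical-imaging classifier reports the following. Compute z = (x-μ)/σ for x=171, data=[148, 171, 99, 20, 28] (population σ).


μ = 93.2, σ = 61.1536
z = (171 - 93.2)/61.1536 = 1.2722

1.2722


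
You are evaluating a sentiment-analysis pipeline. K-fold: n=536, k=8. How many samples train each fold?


Fold size = 536/8 = 67
Training per fold = 536 - 67 = 469

469


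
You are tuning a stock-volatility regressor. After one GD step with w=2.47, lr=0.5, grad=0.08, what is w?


w_new = w - α·∇
= 2.47 - 0.5·0.08
= 2.47 - 0.04
= 2.43

2.43


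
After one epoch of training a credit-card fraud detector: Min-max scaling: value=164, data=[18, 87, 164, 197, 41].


min=18, max=197
(164-18)/(197-18) = 146/179 = 0.8156

0.8156


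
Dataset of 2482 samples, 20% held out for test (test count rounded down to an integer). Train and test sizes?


Test = ⌊2482·20/100⌋ = 496
Train = 2482 - 496 = 1986

Train: 1986, Test: 496


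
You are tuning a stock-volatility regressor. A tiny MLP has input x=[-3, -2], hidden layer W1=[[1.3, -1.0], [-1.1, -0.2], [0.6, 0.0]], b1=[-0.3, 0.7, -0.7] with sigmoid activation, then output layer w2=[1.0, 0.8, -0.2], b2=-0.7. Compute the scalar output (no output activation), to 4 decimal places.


z1[0] = (1.3)·(-3) + (-1.0)·(-2) - 0.3 = -2.2
z1[1] = (-1.1)·(-3) + (-0.2)·(-2) + 0.7 = 4.4
z1[2] = (0.6)·(-3) + (0.0)·(-2) - 0.7 = -2.5
h = sigmoid(z1) = [0.0998, 0.9879, 0.0759]
output = (1.0)·(0.0998) + (0.8)·(0.9879) + (-0.2)·(0.0759) - 0.7 = 0.1749

0.1749


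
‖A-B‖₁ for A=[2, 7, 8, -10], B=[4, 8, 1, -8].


d = |2-4| + |7-8| + |8-1| + |-10+ 8|
  = 2 + 1 + 7 + 2
  = 12

12


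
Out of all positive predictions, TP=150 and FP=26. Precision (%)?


Precision = TP/(TP+FP)
= 150/(150+26)
= 150/176 = 85.23%

85.23%


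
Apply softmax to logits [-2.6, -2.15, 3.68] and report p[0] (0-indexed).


Exponentials: e^-2.6=0.0743, e^-2.15=0.1165, e^3.68=39.6464
Sum = 39.8372
Softmax = [0.0019, 0.0029, 0.9952]
p[0] = 0.0743/39.8372 = 0.0019

0.0019


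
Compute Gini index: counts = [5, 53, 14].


Probabilities: [5/72, 53/72, 14/72] ≈ [0.0694, 0.7361, 0.1944]
Σpᵢ² = (25 + 2809 + 196)/72² = 3030/5184
Gini = 1 - Σpᵢ² = 1 - 3030/5184 = 0.4155

0.4155


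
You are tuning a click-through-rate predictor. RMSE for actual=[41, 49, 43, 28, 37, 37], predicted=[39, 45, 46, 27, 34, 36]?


MSE = 40/6 = 6.6667
RMSE = √(40/6) = 2.582

2.582


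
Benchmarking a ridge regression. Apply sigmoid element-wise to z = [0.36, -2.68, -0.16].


σ(0.36) = 1/(1+e^-0.36) = 0.589
σ(-2.68) = 1/(1+e^2.68) = 0.0642
σ(-0.16) = 1/(1+e^0.16) = 0.4601
result = [0.589, 0.0642, 0.4601]

[0.589, 0.0642, 0.4601]


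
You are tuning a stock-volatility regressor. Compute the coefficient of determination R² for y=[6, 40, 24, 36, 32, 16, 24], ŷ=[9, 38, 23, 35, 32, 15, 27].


ȳ = 25.4286
SS_res = Σ(y-ŷ)² = 25
SS_tot = Σ(y-ȳ)² = 837.71
R² = 1 - SS_res/SS_tot = 1 - 0.0298 = 0.9702

0.9702


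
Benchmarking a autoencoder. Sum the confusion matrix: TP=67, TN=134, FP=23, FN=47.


Total = TP + TN + FP + FN
= 67 + 134 + 23 + 47
= 271
(Predicted positive: 90, predicted negative: 181)

271


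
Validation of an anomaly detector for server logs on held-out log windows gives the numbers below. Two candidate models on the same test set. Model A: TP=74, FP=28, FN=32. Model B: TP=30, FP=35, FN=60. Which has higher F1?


Model A: P=74/102=0.7255, R=74/106=0.6981, F1=2PR/(P+R)=2TP/(2TP+FP+FN)=148/208=0.7115
Model B: P=30/65=0.4615, R=30/90=0.3333, F1=2PR/(P+R)=2TP/(2TP+FP+FN)=60/155=0.3871
0.7115 > 0.3871 → Model A

Model A


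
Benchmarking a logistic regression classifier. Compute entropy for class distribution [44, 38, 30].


Probabilities: [44/112, 38/112, 30/112] ≈ [0.3929, 0.3393, 0.2679]
H = -((44/112)·log₂(44/112) + (38/112)·log₂(38/112) + (30/112)·log₂(30/112))
  = 1.5677 bits

1.5677 bits


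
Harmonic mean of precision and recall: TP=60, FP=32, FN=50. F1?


Precision = 60/92 = 0.6522
Recall = 60/110 = 0.5455
F1 = 2·P·R/(P+R) = 2·TP/(2·TP+FP+FN) = 120/(120+32+50) = 120/202 = 0.5941

0.5941


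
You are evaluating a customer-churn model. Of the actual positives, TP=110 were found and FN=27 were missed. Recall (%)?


Recall = TP/(TP+FN)
= 110/(110+27)
= 110/137 = 80.29%

80.29%


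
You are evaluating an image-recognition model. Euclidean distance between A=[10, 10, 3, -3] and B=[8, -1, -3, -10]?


d = √((10-8)² + (10+ 1)² + (3+ 3)² + (-3+ 10)²)
  = √(4 + 121 + 36 + 49)
  = √210 = 14.4914

14.4914


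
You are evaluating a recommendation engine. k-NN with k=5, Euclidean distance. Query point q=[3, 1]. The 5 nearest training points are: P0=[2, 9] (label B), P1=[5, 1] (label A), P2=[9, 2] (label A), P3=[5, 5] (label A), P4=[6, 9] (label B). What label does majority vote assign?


d(q,P0) = 8.0623  (label B)
d(q,P1) = 2.0  (label A)
d(q,P2) = 6.0828  (label A)
d(q,P3) = 4.4721  (label A)
d(q,P4) = 8.544  (label B)
Votes: A=3, B=2
Majority → A

A


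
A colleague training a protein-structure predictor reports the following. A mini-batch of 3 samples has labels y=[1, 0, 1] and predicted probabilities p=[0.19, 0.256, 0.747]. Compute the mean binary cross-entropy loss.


L[0] = -ln(0.19) = 1.6607
L[1] = -ln(1-0.256) = -ln(0.744) = 0.2957
L[2] = -ln(0.747) = 0.2917
mean = (1.6607 + 0.2957 + 0.2917)/3 = 0.7494

0.7494


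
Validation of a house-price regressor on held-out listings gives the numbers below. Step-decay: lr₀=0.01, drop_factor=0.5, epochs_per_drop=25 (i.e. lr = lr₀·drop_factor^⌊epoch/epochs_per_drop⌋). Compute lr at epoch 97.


n_drops = ⌊97/25⌋ = 3
lr = 0.01·0.5^3 = 0.01·0.125 = 0.00125

0.00125


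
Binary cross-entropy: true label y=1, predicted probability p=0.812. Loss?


BCE = -[y·ln(p) + (1-y)·ln(1-p)]
= -1·ln(0.812) - 0
= -ln(0.812) = 0.2083

0.2083


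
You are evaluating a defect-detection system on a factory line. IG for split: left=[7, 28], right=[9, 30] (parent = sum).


Parent = [16, 58], H_parent = 0.7532
H_left = 0.7219 (n=35), H_right = 0.7793 (n=39)
H_children = (35/74)·0.7219 + (39/74)·0.7793 = 0.7522
IG = 0.7532 - 0.7522 = 0.001

0.001


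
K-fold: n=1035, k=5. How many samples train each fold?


Fold size = 1035/5 = 207
Training per fold = 1035 - 207 = 828

828


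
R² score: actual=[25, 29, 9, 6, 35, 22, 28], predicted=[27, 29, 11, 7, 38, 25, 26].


ȳ = 22
SS_res = Σ(y-ŷ)² = 31
SS_tot = Σ(y-ȳ)² = 688
R² = 1 - SS_res/SS_tot = 1 - 0.0451 = 0.9549

0.9549


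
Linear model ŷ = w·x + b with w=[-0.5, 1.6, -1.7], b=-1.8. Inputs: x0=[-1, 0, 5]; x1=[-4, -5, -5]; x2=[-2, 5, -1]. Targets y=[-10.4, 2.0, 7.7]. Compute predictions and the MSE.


ŷ0 = (-0.5)·(-1) + (1.6)·(0) + (-1.7)·(5) - 1.8 = -9.8
ŷ1 = (-0.5)·(-4) + (1.6)·(-5) + (-1.7)·(-5) - 1.8 = 0.7
ŷ2 = (-0.5)·(-2) + (1.6)·(5) + (-1.7)·(-1) - 1.8 = 8.9
errors² = [0.36, 1.69, 1.44]
MSE = 3.4900/3 = 1.1633

1.1633


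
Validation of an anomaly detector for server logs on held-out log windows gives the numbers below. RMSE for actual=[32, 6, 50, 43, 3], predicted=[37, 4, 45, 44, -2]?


MSE = 80/5 = 16
RMSE = √(80/5) = 4.0

4.0


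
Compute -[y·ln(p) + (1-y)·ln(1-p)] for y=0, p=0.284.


BCE = -[y·ln(p) + (1-y)·ln(1-p)]
= -0 - 1·ln(1-0.284)
= -ln(0.716) = 0.3341

0.3341


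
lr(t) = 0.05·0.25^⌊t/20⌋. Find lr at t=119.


n_drops = ⌊119/20⌋ = 5
lr = 0.05·0.25^5 = 0.05·0.0009765625 = 0.000048828125

0.000048828125


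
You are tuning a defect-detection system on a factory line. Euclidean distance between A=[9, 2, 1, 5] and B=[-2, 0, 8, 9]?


d = √((9+ 2)² + (2-0)² + (1-8)² + (5-9)²)
  = √(121 + 4 + 49 + 16)
  = √190 = 13.784

13.784


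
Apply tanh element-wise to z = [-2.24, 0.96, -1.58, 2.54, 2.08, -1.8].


tanh(-2.24) = -0.9776
tanh(0.96) = 0.7443
tanh(-1.58) = -0.9186
tanh(2.54) = 0.9876
tanh(2.08) = 0.9693
tanh(-1.8) = -0.9468
result = [-0.9776, 0.7443, -0.9186, 0.9876, 0.9693, -0.9468]

[-0.9776, 0.7443, -0.9186, 0.9876, 0.9693, -0.9468]


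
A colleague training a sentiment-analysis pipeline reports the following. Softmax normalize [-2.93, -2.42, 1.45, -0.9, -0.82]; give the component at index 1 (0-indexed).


Exponentials: e^-2.93=0.0534, e^-2.42=0.0889, e^1.45=4.2631, e^-0.9=0.4066, e^-0.82=0.4404
Sum = 5.2524
Softmax = [0.0102, 0.0169, 0.8116, 0.0774, 0.0839]
p[1] = 0.0889/5.2524 = 0.0169

0.0169


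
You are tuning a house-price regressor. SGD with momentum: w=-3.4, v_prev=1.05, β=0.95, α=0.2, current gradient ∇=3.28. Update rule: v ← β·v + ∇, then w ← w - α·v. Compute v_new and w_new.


v_new = 0.95·1.05 + 3.28 = 0.9975 + 3.28 = 4.2775
w_new = -3.4 - 0.2·4.2775 = -3.4 - 0.8555 = -4.2555

v_new=4.2775, w_new=-4.2555


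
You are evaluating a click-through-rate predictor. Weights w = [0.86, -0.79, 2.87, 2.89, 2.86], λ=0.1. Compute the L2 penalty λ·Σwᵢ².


‖w‖₂² = (0.86)² + (-0.79)² + (2.87)² + (2.89)² + (2.86)²
     = 0.7396 + 0.6241 + 8.2369 + 8.3521 + 8.1796
     = 26.1323
λ·‖w‖₂² = 0.1·26.1323 = 2.61323

2.61323


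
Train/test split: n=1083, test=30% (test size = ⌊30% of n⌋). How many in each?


Test = ⌊1083·30/100⌋ = 324
Train = 1083 - 324 = 759

Train: 759, Test: 324


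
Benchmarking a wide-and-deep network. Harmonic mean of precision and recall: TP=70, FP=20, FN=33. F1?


Precision = 70/90 = 0.7778
Recall = 70/103 = 0.6796
F1 = 2·P·R/(P+R) = 2·TP/(2·TP+FP+FN) = 140/(140+20+33) = 140/193 = 0.7254

0.7254


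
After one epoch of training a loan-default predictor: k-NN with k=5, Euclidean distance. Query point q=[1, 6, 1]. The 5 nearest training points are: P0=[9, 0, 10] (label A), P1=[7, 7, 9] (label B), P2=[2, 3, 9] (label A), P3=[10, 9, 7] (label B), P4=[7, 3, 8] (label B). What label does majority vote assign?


d(q,P0) = 13.4536  (label A)
d(q,P1) = 10.0499  (label B)
d(q,P2) = 8.6023  (label A)
d(q,P3) = 11.225  (label B)
d(q,P4) = 9.6954  (label B)
Votes: A=2, B=3
Majority → B

B


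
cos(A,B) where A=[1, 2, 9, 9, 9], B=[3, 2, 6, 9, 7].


A·B = 1·3 + 2·2 + 9·6 + 9·9 + 9·7 = 205
‖A‖ = √248 = 15.748, ‖B‖ = √179 = 13.3791
cos = 205/(√248·√179) = 205/√44392 = 0.973

0.973


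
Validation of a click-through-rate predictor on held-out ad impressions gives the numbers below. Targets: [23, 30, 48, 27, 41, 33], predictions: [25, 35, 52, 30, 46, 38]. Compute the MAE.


Absolute errors: |23-25|=2, |30-35|=5, |48-52|=4, |27-30|=3, |41-46|=5, |33-38|=5
Sum = 24
MAE = 24/6 = 4

4


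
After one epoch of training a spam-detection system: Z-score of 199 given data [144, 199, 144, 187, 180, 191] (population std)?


μ = 174.1667, σ = 22.0561
z = (199 - 174.1667)/22.0561 = 1.1259

1.1259


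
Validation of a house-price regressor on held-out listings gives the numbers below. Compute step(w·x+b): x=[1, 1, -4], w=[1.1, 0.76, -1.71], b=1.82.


z = (1)·(1.1) + (1)·(0.76) + (-4)·(-1.71) + 1.82
  = 10.52
step(z) = 1 (z≥0)

1


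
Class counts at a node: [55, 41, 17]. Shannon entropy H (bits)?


Probabilities: [55/113, 41/113, 17/113] ≈ [0.4867, 0.3628, 0.1504]
H = -((55/113)·log₂(55/113) + (41/113)·log₂(41/113) + (17/113)·log₂(17/113))
  = 1.4474 bits

1.4474 bits


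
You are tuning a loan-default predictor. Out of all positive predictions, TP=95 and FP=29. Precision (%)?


Precision = TP/(TP+FP)
= 95/(95+29)
= 95/124 = 76.61%

76.61%


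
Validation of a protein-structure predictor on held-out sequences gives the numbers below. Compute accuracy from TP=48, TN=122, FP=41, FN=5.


Accuracy = (TP+TN)/(TP+TN+FP+FN)
= (48+122)/(216)
= 170/216 = 78.7%

78.7%


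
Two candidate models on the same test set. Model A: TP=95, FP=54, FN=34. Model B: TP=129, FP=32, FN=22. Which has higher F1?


Model A: P=95/149=0.6376, R=95/129=0.7364, F1=2PR/(P+R)=2TP/(2TP+FP+FN)=190/278=0.6835
Model B: P=129/161=0.8012, R=129/151=0.8543, F1=2PR/(P+R)=2TP/(2TP+FP+FN)=258/312=0.8269
0.6835 < 0.8269 → Model B

Model B
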